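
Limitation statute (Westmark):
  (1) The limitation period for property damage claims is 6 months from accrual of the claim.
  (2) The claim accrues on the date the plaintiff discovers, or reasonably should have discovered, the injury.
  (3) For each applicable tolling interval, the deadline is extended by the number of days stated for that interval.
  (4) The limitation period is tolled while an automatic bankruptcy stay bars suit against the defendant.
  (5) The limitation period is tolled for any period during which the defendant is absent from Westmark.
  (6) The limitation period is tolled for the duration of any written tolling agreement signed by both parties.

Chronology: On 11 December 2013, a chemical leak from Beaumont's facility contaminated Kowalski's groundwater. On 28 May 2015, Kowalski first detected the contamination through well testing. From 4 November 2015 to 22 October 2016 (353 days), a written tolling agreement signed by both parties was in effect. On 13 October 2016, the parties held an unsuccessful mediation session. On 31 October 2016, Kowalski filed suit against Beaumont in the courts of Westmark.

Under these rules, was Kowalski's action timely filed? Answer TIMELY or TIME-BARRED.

TIMELY

The claim did not accrue until Kowalski discovered the injury on 28 May 2015; the 11 December 2013 act date does not start the clock under the stated rule.
6 months from 28 May 2015 is 28 November 2015.
Because the written tolling agreement ran from 4 November 2015 to 22 October 2016, the deadline is extended by 353 days to 15 November 2016.
The other events in the timeline have no effect on the limitation period under the stated rules.
The 31 October 2016 filing precedes the 15 November 2016 deadline; the claim is timely.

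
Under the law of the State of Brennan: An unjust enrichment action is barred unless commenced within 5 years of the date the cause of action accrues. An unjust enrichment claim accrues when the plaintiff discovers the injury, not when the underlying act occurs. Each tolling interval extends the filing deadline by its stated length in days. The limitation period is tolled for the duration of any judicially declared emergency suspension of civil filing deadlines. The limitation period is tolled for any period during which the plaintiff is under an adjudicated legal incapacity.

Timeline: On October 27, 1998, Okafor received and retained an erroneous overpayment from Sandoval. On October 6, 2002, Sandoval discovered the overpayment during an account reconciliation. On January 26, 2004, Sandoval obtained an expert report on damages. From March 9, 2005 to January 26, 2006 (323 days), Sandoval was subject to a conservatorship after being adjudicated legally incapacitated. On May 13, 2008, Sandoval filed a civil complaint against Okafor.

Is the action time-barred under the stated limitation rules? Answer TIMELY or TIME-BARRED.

The claim did not accrue until Sandoval discovered the injury on October 6, 2002; the October 27, 1998 act date does not start the clock under the stated rule.
Adding the 5 years base period to October 6, 2002 gives a deadline of October 6, 2007, before any tolling.
The plaintiff's legal incapacity from March 9, 2005 to January 26, 2006 tolled the period for 323 days, extending the deadline to August 24, 2008.
Nothing else in the chronology tolls or restarts the period.
The May 13, 2008 filing precedes the August 24, 2008 deadline; the claim is timely.

TIMELY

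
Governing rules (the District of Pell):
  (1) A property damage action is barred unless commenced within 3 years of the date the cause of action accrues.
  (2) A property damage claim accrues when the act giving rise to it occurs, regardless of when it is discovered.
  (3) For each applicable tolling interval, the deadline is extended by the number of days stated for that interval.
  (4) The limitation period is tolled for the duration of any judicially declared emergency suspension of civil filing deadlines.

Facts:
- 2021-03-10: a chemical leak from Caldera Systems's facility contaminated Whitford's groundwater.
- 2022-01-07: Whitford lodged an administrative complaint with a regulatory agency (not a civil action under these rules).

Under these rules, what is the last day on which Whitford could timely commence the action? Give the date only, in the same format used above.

The limitation period began to run on 2021-03-10.
3 years from 2021-03-10 is 2024-03-10.
None of the other events listed affects the running of the period under the stated rules.

2024-03-10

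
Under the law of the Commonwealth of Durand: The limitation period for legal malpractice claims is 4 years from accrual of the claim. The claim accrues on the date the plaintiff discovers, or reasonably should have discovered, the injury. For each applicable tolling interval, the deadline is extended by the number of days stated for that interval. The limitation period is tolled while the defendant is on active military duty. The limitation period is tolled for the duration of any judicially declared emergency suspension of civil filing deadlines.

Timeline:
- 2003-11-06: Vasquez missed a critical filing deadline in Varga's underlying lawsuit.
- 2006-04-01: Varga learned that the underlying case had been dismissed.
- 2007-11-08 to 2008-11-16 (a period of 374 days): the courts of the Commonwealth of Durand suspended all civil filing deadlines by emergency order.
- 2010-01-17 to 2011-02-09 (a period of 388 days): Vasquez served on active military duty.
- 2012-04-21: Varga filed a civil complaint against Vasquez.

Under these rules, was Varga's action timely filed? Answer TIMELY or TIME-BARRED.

Accrual is tied to discovery, so the period began on 2006-04-01 rather than on 2003-11-06 when the act occurred.
4 years from 2006-04-01 is 2010-04-01.
Because the emergency suspension of filing deadlines ran from 2007-11-08 to 2008-11-16, the deadline is extended by 374 days to 2011-04-10.
The period was tolled for 388 days by the defendant's active military service (2010-01-17 to 2011-02-09), pushing the deadline to 2012-05-02.
Varga filed on 2012-04-21, before the 2012-05-02 deadline, so the action is timely.

TIMELY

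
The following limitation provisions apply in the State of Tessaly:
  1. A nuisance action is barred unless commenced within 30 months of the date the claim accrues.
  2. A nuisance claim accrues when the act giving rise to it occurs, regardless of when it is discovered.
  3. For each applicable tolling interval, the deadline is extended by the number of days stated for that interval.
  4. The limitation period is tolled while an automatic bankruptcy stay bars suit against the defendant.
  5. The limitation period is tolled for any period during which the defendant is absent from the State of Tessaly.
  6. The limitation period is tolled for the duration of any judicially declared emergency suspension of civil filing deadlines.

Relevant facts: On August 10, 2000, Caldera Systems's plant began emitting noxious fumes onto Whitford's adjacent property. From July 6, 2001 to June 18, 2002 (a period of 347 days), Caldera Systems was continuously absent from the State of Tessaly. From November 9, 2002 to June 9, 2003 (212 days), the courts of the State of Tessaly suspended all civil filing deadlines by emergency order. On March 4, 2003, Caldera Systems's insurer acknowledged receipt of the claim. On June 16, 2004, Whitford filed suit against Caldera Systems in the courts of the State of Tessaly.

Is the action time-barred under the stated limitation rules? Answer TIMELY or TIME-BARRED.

TIMELY

The claim accrued on August 10, 2000, the date of the act.
The untolled deadline — 30 months after August 10, 2000 — is February 10, 2003.
The period was tolled for 347 days by the defendant's absence from the jurisdiction (July 6, 2001 to June 18, 2002), pushing the deadline to January 23, 2004.
The period was tolled for 212 days by the emergency suspension of filing deadlines (November 9, 2002 to June 9, 2003), pushing the deadline to August 22, 2004.
None of the other events listed affects the running of the period under the stated rules.
Filing on June 16, 2004 beat the August 22, 2004 deadline — the action is timely.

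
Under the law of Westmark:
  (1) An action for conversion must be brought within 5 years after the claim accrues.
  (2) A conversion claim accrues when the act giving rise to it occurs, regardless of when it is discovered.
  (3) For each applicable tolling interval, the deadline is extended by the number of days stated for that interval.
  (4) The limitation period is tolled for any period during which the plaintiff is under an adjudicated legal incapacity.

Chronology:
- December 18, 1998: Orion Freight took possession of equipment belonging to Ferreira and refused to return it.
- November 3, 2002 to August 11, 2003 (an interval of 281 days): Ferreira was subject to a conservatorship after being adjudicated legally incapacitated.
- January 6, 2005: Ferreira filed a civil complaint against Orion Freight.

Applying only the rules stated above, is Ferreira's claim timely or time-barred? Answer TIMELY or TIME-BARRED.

TIME-BARRED

The limitation period began to run on December 18, 1998.
The untolled deadline — 5 years after December 18, 1998 — is December 18, 2003.
Because the plaintiff's legal incapacity ran from November 3, 2002 to August 11, 2003, the deadline is extended by 281 days to September 24, 2004.
Filing on January 6, 2005 missed the September 24, 2004 deadline — the action is time-barred.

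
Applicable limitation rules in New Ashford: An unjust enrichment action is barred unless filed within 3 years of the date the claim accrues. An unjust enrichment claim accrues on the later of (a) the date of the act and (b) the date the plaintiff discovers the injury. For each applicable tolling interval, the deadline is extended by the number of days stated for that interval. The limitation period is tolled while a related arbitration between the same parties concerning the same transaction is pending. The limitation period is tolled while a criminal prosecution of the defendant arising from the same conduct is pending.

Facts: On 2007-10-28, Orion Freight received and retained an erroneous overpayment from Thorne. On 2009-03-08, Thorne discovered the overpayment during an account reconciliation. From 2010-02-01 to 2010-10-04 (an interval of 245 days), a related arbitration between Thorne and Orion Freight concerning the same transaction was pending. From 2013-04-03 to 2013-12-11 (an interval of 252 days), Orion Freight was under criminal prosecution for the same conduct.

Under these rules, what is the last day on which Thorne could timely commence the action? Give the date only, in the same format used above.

2012-11-08

The claim accrued on 2009-03-08 — the later of the 2007-10-28 act and the 2009-03-08 discovery.
3 years from 2009-03-08 is 2012-03-08.
The pending related arbitration from 2010-02-01 to 2010-10-04 tolled the period for 245 days, extending the deadline to 2012-11-08.
The pending criminal prosecution starting 2013-04-03 came too late — the period had run on 2012-11-08 — and so does not extend the deadline.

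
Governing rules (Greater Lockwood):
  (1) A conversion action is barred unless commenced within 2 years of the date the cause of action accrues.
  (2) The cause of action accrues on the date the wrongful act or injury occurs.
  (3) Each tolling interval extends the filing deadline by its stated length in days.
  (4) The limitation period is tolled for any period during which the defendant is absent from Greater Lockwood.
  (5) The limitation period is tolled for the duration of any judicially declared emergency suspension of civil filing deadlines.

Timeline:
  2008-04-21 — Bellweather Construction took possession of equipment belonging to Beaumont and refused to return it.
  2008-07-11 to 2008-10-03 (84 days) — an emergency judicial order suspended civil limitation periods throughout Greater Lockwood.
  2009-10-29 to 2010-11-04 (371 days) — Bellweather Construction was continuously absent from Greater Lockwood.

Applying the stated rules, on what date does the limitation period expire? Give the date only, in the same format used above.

2011-07-20

The limitation period began to run on 2008-04-21.
The untolled deadline — 2 years after 2008-04-21 — is 2010-04-21.
The emergency suspension of filing deadlines from 2008-07-11 to 2008-10-03 tolled the period for 84 days, extending the deadline to 2010-07-14.
Because the defendant's absence from the jurisdiction ran from 2009-10-29 to 2010-11-04, the deadline is extended by 371 days to 2011-07-20.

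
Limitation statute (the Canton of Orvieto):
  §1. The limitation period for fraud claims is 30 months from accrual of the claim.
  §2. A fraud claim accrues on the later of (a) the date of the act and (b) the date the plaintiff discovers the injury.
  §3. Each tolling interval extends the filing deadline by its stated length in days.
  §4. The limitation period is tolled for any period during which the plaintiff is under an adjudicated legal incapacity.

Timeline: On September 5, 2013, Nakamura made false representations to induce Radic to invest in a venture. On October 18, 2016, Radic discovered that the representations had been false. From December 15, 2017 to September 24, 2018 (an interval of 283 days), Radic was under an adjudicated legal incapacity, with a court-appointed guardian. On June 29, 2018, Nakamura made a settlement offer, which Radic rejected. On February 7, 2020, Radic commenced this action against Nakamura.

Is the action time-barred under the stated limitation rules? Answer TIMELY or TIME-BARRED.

Taking the later of the act (September 5, 2013) and discovery (October 18, 2016), the claim accrued on October 18, 2016.
The untolled deadline — 30 months after October 18, 2016 — is April 18, 2019.
The plaintiff's legal incapacity from December 15, 2017 to September 24, 2018 tolled the period for 283 days, extending the deadline to January 26, 2020.
The other events in the timeline have no effect on the limitation period under the stated rules.
The February 7, 2020 filing falls after the January 26, 2020 deadline; the claim is time-barred.

TIME-BARRED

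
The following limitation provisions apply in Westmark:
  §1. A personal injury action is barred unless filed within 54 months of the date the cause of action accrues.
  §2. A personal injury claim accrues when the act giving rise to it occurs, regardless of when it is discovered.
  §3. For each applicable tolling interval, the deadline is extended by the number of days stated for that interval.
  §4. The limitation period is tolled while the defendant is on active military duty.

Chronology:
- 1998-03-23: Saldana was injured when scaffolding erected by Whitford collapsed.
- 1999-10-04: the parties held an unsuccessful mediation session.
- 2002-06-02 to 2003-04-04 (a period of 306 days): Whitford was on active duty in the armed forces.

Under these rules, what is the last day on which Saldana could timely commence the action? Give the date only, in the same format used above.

The claim accrued on 1998-03-23, when the wrongful act occurred.
Adding the 54 months base period to 1998-03-23 gives a deadline of 2002-09-23, before any tolling.
The defendant's active military service from 2002-06-02 to 2003-04-04 tolled the period for 306 days, extending the deadline to 2003-07-26.
None of the other events listed affects the running of the period under the stated rules.

2003-07-26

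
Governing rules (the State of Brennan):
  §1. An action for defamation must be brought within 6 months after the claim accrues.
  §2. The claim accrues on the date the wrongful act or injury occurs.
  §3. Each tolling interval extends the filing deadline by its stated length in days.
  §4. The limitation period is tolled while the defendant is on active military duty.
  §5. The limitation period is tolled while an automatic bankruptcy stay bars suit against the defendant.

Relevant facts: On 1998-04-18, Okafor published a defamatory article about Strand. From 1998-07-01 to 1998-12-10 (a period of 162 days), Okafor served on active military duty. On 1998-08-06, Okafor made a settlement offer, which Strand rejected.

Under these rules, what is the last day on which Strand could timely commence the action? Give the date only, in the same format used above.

1999-03-29

The claim accrued on 1998-04-18, the date of the act.
Adding the 6 months base period to 1998-04-18 gives a deadline of 1998-10-18, before any tolling.
Because the defendant's active military service ran from 1998-07-01 to 1998-12-10, the deadline is extended by 162 days to 1999-03-29.
None of the other events listed affects the running of the period under the stated rules.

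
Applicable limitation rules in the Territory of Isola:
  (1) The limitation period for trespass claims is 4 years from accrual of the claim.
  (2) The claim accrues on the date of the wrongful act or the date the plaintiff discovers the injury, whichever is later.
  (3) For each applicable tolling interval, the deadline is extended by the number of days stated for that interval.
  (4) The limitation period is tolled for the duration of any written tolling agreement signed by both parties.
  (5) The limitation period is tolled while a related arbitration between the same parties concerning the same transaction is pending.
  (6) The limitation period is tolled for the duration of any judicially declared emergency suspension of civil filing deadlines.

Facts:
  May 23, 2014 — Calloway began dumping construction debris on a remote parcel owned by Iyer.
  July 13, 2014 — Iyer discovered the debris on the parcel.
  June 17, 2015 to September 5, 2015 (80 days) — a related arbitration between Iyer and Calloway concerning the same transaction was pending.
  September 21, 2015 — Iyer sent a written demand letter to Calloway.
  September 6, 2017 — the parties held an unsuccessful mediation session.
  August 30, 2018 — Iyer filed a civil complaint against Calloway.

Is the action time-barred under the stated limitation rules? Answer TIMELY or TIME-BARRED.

TIMELY

The claim accrued on July 13, 2014 — the later of the May 23, 2014 act and the July 13, 2014 discovery.
The untolled deadline — 4 years after July 13, 2014 — is July 13, 2018.
Because the pending related arbitration ran from June 17, 2015 to September 5, 2015, the deadline is extended by 80 days to October 1, 2018.
The other events in the timeline have no effect on the limitation period under the stated rules.
Filing on August 30, 2018 beat the October 1, 2018 deadline — the action is timely.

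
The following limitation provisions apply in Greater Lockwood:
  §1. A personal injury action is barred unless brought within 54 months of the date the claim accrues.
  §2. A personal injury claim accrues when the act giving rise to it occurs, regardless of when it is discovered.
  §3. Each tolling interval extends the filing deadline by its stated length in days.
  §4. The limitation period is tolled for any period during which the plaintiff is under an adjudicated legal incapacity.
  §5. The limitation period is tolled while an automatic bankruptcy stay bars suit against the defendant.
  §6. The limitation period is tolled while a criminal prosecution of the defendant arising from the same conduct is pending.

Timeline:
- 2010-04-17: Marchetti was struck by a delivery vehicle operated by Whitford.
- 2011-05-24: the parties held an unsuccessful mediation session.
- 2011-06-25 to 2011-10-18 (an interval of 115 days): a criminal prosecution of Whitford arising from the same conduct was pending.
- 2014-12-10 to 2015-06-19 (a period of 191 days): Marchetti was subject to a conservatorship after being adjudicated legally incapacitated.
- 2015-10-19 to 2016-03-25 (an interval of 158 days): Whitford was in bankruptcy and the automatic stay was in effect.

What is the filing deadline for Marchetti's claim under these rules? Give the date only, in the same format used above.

The limitation period began to run on 2010-04-17.
The untolled deadline — 54 months after 2010-04-17 — is 2014-10-17.
The period was tolled for 115 days by the pending criminal prosecution (2011-06-25 to 2011-10-18), pushing the deadline to 2015-02-09.
Because the plaintiff's legal incapacity ran from 2014-12-10 to 2015-06-19, the deadline is extended by 191 days to 2015-08-19.
The automatic bankruptcy stay starting 2015-10-19 came too late — the period had run on 2015-08-19 — and so does not extend the deadline.
Nothing else in the chronology tolls or restarts the period.

2015-08-19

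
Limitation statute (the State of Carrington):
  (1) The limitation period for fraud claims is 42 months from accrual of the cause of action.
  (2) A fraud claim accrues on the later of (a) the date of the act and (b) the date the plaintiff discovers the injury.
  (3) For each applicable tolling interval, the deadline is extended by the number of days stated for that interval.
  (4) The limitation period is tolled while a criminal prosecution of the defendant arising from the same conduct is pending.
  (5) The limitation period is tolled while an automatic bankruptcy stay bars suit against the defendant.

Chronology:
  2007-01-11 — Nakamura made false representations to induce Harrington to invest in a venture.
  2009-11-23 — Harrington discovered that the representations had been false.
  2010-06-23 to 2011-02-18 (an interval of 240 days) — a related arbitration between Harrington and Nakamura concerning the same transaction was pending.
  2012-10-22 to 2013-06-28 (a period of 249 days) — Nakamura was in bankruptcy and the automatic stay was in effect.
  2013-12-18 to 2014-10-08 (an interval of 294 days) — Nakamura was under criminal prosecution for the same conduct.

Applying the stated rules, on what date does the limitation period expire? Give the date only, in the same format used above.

2014-11-17

The claim accrued on 2009-11-23 — the later of the 2007-01-11 act and the 2009-11-23 discovery.
42 months from 2009-11-23 is 2013-05-23.
The period was tolled for 249 days by the automatic bankruptcy stay (2012-10-22 to 2013-06-28), pushing the deadline to 2014-01-27.
The pending criminal prosecution from 2013-12-18 to 2014-10-08 tolled the period for 294 days, extending the deadline to 2014-11-17.
No stated provision tolls the period for a pending arbitration, so the interval from 2010-06-23 to 2011-02-18 has no effect on the deadline.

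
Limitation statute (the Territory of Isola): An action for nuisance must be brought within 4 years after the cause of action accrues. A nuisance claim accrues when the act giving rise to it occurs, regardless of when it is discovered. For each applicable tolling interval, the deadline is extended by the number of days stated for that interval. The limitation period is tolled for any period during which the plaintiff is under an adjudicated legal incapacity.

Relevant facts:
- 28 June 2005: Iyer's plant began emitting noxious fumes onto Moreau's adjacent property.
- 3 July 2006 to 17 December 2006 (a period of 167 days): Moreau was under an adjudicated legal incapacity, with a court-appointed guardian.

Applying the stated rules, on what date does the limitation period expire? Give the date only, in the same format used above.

The claim accrued on 28 June 2005, when the wrongful act occurred.
4 years from 28 June 2005 is 28 June 2009.
The period was tolled for 167 days by the plaintiff's legal incapacity (3 July 2006 to 17 December 2006), pushing the deadline to 12 December 2009.

12 December 2009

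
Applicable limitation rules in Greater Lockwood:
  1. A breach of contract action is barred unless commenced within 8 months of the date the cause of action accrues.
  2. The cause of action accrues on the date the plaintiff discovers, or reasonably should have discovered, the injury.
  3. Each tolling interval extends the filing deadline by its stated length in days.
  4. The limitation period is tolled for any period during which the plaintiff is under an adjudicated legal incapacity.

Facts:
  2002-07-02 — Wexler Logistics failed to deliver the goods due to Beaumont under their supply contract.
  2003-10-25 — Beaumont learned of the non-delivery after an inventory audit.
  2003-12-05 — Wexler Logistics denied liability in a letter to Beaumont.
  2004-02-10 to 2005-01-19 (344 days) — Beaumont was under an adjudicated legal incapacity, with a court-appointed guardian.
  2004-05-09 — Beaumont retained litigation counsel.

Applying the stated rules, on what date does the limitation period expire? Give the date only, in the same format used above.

2005-06-04

Under the discovery rule, the claim accrued on 2003-10-25, when Beaumont discovered the injury — not on the 2002-07-02 date of the underlying act.
Adding the 8 months base period to 2003-10-25 gives a deadline of 2004-06-25, before any tolling.
The plaintiff's legal incapacity from 2004-02-10 to 2005-01-19 tolled the period for 344 days, extending the deadline to 2005-06-04.
None of the other events listed affects the running of the period under the stated rules.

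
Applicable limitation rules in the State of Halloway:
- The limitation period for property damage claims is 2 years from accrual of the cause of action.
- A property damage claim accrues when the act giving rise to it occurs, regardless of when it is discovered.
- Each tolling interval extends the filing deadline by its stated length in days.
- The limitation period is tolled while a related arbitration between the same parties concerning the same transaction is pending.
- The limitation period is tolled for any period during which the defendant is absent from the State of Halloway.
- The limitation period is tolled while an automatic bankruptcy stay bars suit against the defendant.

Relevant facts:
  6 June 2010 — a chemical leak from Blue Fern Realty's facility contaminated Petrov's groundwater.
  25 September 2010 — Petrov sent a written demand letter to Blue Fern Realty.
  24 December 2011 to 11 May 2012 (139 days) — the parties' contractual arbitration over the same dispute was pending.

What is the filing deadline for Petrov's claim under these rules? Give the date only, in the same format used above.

23 October 2012

The cause of action accrued on 6 June 2010, the date of the act.
2 years from 6 June 2010 is 6 June 2012.
The period was tolled for 139 days by the pending related arbitration (24 December 2011 to 11 May 2012), pushing the deadline to 23 October 2012.
Nothing else in the chronology tolls or restarts the period.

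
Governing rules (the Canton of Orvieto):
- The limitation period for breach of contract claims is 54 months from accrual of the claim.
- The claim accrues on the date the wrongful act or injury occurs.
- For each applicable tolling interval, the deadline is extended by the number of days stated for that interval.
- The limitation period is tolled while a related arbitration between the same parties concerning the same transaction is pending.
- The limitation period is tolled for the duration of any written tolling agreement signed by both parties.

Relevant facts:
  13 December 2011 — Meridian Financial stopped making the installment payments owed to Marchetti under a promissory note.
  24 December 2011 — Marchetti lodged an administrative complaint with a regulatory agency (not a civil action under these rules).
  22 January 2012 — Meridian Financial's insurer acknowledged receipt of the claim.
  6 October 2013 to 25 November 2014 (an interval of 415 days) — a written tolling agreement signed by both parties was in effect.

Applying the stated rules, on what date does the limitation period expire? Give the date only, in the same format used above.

The limitation period began to run on 13 December 2011.
Adding the 54 months base period to 13 December 2011 gives a deadline of 13 June 2016, before any tolling.
Because the written tolling agreement ran from 6 October 2013 to 25 November 2014, the deadline is extended by 415 days to 2 August 2017.
Nothing else in the chronology tolls or restarts the period.

2 August 2017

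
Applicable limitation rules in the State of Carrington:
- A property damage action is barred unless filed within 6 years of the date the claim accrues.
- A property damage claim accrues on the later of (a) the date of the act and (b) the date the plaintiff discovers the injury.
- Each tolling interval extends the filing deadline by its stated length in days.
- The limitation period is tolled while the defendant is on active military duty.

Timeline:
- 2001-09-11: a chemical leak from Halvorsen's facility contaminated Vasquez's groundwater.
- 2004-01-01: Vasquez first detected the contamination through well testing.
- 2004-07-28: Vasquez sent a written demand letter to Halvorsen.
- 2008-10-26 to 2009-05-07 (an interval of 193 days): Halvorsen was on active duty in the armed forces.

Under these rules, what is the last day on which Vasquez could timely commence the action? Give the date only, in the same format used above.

2010-07-13

Taking the later of the act (2001-09-11) and discovery (2004-01-01), the claim accrued on 2004-01-01.
The untolled deadline — 6 years after 2004-01-01 — is 2010-01-01.
The defendant's active military service from 2008-10-26 to 2009-05-07 tolled the period for 193 days, extending the deadline to 2010-07-13.
None of the other events listed affects the running of the period under the stated rules.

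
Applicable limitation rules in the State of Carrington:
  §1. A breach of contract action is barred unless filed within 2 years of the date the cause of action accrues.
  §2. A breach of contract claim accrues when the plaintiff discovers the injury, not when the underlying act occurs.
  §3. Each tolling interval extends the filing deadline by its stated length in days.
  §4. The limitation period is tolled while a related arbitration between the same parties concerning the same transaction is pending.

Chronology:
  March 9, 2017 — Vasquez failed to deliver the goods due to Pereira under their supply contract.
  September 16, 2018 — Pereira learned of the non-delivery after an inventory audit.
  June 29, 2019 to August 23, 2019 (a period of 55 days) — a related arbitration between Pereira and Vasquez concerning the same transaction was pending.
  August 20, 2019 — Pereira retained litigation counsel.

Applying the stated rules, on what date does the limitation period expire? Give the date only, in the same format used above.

November 10, 2020

Under the discovery rule, the claim accrued on September 16, 2018, when Pereira discovered the injury — not on the March 9, 2017 date of the underlying act.
Adding the 2 years base period to September 16, 2018 gives a deadline of September 16, 2020, before any tolling.
The pending related arbitration from June 29, 2019 to August 23, 2019 tolled the period for 55 days, extending the deadline to November 10, 2020.
The other events in the timeline have no effect on the limitation period under the stated rules.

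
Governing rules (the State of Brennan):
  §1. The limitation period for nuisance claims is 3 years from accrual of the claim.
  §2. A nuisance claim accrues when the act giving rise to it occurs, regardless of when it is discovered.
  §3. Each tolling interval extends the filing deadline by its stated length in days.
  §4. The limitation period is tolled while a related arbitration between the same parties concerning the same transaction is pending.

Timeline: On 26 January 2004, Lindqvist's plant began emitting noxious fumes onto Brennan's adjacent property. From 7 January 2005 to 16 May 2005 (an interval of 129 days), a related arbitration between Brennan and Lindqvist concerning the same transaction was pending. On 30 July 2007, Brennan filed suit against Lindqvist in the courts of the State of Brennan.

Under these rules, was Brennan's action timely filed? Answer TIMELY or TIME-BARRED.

The claim accrued on 26 January 2004, when the wrongful act occurred.
Adding the 3 years base period to 26 January 2004 gives a deadline of 26 January 2007, before any tolling.
Because the pending related arbitration ran from 7 January 2005 to 16 May 2005, the deadline is extended by 129 days to 4 June 2007.
The 30 July 2007 filing falls after the 4 June 2007 deadline; the claim is time-barred.

TIME-BARRED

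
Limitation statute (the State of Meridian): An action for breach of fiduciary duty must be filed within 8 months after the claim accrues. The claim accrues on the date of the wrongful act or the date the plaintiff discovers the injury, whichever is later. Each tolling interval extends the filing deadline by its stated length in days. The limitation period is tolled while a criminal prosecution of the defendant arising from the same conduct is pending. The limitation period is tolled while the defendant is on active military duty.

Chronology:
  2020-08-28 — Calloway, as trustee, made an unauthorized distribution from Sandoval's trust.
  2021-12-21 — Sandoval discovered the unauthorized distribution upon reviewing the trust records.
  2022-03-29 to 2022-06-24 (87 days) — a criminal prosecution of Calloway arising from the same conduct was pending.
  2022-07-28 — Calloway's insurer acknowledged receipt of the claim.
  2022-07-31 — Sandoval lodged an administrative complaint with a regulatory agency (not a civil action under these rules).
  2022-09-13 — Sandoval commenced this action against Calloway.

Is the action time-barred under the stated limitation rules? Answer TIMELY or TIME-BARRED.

Because discovery on 2021-12-21 post-dates the 2020-08-28 act, accrual under the later-of rule falls on 2021-12-21.
Adding the 8 months base period to 2021-12-21 gives a deadline of 2022-08-21, before any tolling.
The pending criminal prosecution from 2022-03-29 to 2022-06-24 tolled the period for 87 days, extending the deadline to 2022-11-16.
The other events in the timeline have no effect on the limitation period under the stated rules.
Filing on 2022-09-13 beat the 2022-11-16 deadline — the action is timely.

TIMELY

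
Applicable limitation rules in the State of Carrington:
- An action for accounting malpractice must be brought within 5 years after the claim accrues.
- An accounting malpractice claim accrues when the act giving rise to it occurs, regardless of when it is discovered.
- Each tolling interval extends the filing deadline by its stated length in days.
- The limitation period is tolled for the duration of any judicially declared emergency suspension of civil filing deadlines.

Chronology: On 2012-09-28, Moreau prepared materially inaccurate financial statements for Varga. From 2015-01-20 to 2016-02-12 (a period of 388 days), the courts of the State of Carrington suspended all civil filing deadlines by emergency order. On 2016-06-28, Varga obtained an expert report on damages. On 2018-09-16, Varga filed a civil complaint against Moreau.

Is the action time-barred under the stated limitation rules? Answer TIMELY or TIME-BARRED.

TIMELY

The claim accrued on 2012-09-28, when the wrongful act occurred.
The untolled deadline — 5 years after 2012-09-28 — is 2017-09-28.
The emergency suspension of filing deadlines from 2015-01-20 to 2016-02-12 tolled the period for 388 days, extending the deadline to 2018-10-21.
The other events in the timeline have no effect on the limitation period under the stated rules.
Filing on 2018-09-16 beat the 2018-10-21 deadline — the action is timely.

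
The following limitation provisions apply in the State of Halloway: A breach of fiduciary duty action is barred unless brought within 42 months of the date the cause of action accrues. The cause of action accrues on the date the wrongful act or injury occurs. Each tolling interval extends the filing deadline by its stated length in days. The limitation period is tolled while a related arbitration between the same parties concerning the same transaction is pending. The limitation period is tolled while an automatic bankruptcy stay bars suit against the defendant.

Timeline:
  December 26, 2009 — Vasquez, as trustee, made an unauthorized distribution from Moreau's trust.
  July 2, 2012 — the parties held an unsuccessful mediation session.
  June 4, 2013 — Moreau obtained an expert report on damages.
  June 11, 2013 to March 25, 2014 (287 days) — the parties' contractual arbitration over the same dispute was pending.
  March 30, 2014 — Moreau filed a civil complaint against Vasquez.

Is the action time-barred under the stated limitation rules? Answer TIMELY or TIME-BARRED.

The limitation period began to run on December 26, 2009.
42 months from December 26, 2009 is June 26, 2013.
The pending related arbitration from June 11, 2013 to March 25, 2014 tolled the period for 287 days, extending the deadline to April 9, 2014.
Nothing else in the chronology tolls or restarts the period.
Moreau filed on March 30, 2014, before the April 9, 2014 deadline, so the action is timely.

TIMELY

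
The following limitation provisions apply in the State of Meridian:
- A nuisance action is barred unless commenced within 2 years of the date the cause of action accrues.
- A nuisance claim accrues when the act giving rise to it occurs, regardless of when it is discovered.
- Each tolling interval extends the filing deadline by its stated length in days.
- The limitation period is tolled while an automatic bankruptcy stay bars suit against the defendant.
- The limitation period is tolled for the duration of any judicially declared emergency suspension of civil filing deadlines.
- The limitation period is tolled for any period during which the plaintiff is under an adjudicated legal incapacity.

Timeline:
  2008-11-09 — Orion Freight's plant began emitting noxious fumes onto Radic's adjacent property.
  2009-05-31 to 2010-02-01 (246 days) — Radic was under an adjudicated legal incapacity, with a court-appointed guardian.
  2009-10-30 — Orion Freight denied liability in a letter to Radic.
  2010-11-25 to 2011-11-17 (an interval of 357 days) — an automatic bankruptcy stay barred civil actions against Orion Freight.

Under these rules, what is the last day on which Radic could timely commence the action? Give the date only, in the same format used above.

2012-07-04

The cause of action accrued on 2008-11-09, the date of the act.
2 years from 2008-11-09 is 2010-11-09.
The plaintiff's legal incapacity from 2009-05-31 to 2010-02-01 tolled the period for 246 days, extending the deadline to 2011-07-13.
The period was tolled for 357 days by the automatic bankruptcy stay (2010-11-25 to 2011-11-17), pushing the deadline to 2012-07-04.
None of the other events listed affects the running of the period under the stated rules.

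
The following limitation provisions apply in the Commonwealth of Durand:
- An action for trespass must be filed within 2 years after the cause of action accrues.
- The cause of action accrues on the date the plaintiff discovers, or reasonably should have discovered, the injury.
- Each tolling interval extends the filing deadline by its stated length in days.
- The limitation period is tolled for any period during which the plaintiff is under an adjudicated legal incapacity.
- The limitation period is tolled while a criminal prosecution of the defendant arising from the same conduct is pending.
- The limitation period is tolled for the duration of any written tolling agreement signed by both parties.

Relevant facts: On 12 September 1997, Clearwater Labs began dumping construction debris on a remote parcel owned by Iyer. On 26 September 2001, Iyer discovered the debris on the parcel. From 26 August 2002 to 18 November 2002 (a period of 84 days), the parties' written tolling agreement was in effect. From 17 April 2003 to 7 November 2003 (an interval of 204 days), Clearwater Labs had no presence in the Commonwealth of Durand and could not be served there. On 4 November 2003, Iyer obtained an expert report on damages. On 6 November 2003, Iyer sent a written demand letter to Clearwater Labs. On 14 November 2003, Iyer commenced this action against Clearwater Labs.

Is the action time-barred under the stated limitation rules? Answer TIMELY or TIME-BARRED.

Under the discovery rule, the claim accrued on 26 September 2001, when Iyer discovered the injury — not on the 12 September 1997 date of the underlying act.
The untolled deadline — 2 years after 26 September 2001 — is 26 September 2003.
The period was tolled for 84 days by the written tolling agreement (26 August 2002 to 18 November 2002), pushing the deadline to 19 December 2003.
Although the defendant's absence ran from 17 April 2003 to 7 November 2003, the stated rules do not make that a tolling event, so it is disregarded.
Nothing else in the chronology tolls or restarts the period.
The 14 November 2003 filing precedes the 19 December 2003 deadline; the claim is timely.

TIMELY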